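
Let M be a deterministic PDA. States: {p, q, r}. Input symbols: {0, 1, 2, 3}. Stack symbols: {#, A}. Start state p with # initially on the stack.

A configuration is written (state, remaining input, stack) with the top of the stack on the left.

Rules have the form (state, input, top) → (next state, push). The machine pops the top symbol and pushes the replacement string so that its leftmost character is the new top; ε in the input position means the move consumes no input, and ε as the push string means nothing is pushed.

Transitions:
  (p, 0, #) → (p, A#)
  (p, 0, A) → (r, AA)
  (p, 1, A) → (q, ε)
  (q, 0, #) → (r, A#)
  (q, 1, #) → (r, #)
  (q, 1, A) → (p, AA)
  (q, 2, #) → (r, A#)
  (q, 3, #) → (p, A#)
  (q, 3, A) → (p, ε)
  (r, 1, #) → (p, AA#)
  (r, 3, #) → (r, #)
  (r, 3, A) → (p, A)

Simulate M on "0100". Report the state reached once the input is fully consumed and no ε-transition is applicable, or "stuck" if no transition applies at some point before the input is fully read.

stuck

(p, 0100, #)
  read 0, top #: go to p, push A# → (p, 100, A#)
  read 1, top A: go to q, push ε → (q, 00, #)
  read 0, top #: go to r, push A# → (r, 0, A#)
No transition for (r, 0, top A); M blocks with input 0 remaining.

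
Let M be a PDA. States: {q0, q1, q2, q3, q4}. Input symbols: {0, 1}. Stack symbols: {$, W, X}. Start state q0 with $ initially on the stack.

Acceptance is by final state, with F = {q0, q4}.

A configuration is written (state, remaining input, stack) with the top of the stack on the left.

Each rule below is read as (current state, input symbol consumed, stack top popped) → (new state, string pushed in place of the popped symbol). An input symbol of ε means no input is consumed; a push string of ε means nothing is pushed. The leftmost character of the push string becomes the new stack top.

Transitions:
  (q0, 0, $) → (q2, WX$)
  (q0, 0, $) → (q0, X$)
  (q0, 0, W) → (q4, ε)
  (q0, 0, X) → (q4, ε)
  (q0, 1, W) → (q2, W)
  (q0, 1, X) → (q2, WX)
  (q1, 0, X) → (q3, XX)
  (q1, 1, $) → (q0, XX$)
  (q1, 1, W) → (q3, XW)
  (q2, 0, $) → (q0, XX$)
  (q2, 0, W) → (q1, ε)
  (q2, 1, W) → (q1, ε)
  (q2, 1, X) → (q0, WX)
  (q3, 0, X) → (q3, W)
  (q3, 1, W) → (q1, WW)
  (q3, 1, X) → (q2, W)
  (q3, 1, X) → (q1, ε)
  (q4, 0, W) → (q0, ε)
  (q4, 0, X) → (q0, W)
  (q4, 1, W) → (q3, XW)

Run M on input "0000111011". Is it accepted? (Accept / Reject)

No computation consumes all input and reaches a final state.

Reject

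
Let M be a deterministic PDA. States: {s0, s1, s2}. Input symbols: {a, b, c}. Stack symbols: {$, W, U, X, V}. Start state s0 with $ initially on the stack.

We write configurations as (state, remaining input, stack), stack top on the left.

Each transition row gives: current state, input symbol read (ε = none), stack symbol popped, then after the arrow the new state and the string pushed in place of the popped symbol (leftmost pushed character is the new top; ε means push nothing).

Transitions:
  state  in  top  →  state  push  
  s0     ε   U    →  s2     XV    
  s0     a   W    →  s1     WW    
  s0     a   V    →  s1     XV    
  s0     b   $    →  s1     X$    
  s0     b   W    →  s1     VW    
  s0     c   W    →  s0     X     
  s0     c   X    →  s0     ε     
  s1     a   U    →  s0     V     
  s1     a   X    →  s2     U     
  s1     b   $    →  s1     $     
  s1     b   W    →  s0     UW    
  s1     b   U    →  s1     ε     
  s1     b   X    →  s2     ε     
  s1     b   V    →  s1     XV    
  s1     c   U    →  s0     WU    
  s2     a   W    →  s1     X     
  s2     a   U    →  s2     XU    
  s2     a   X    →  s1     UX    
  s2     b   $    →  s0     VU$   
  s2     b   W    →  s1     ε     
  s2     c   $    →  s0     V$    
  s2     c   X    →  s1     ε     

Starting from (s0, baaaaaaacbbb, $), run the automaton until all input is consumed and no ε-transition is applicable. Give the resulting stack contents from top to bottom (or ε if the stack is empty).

(s0, baaaaaaacbbb, $)
  read b, top $: go to s1, push X$ → (s1, aaaaaaacbbb, X$)
  read a, top X: go to s2, push U → (s2, aaaaaacbbb, U$)
  read a, top U: go to s2, push XU → (s2, aaaaacbbb, XU$)
  read a, top X: go to s1, push UX → (s1, aaaacbbb, UXU$)
  read a, top U: go to s0, push V → (s0, aaacbbb, VXU$)
  read a, top V: go to s1, push XV → (s1, aacbbb, XVXU$)
  read a, top X: go to s2, push U → (s2, acbbb, UVXU$)
  read a, top U: go to s2, push XU → (s2, cbbb, XUVXU$)
  read c, top X: go to s1, push ε → (s1, bbb, UVXU$)
  read b, top U: go to s1, push ε → (s1, bb, VXU$)
  read b, top V: go to s1, push XV → (s1, b, XVXU$)
  read b, top X: go to s2, push ε → (s2, ε, VXU$)
All input consumed in state s2 with stack VXU$.

VXU$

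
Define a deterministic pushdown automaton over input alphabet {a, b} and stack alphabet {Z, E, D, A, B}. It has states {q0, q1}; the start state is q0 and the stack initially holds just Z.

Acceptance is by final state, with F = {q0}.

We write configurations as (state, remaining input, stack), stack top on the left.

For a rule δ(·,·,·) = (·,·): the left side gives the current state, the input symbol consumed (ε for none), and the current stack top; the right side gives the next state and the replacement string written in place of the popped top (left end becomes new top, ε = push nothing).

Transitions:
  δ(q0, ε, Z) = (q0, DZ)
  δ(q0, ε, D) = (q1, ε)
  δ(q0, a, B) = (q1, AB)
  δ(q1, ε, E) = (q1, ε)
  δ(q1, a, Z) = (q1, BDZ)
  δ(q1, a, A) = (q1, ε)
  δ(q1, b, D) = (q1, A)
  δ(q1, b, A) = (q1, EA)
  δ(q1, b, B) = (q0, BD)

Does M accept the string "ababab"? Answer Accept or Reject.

Accept

(q0, ababab, Z) ⊢ (q0, ababab, DZ) ⊢ (q1, ababab, Z) ⊢ (q1, babab, BDZ) ⊢ (q0, abab, BDDZ) ⊢ (q1, bab, ABDDZ) ⊢ (q1, ab, EABDDZ) ⊢ (q1, ab, ABDDZ) ⊢ (q1, b, BDDZ) ⊢ (q0, ε, BDDDZ)
All input consumed; state q0 ∈ F.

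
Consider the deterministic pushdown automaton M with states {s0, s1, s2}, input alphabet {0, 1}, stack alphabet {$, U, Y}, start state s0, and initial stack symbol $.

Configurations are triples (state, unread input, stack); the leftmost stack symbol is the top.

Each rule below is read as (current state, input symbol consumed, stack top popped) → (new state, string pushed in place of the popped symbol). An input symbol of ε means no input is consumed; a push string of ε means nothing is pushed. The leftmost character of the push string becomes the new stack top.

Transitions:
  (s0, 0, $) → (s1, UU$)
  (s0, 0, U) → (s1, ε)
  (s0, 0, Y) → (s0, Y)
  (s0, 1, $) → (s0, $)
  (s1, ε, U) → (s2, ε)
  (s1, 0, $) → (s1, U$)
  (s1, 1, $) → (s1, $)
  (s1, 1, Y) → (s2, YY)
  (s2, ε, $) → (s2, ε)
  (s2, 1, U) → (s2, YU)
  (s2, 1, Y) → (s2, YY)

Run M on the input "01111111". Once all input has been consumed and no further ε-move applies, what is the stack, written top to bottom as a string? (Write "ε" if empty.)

(s0, 01111111, $)
  read 0, top $: go to s1, push UU$ → (s1, 1111111, UU$)
  ε-move, top U: go to s2, push ε → (s2, 1111111, U$)
  read 1, top U: go to s2, push YU → (s2, 111111, YU$)
  read 1, top Y: go to s2, push YY → (s2, 11111, YYU$)
  read 1, top Y: go to s2, push YY → (s2, 1111, YYYU$)
  read 1, top Y: go to s2, push YY → (s2, 111, YYYYU$)
  read 1, top Y: go to s2, push YY → (s2, 11, YYYYYU$)
  read 1, top Y: go to s2, push YY → (s2, 1, YYYYYYU$)
  read 1, top Y: go to s2, push YY → (s2, ε, YYYYYYYU$)
All input consumed in state s2 with stack YYYYYYYU$.

YYYYYYYU$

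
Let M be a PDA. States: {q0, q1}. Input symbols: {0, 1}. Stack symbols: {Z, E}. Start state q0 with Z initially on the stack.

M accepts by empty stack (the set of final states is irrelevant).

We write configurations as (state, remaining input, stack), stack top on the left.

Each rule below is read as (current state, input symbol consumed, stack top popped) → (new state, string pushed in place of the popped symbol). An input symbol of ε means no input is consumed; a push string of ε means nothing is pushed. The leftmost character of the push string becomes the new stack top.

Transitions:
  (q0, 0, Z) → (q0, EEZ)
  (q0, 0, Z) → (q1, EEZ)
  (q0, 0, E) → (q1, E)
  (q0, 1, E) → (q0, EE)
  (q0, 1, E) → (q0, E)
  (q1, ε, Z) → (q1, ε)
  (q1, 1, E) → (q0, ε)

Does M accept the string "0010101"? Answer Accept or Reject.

Reject

No computation consumes all input and empties the stack.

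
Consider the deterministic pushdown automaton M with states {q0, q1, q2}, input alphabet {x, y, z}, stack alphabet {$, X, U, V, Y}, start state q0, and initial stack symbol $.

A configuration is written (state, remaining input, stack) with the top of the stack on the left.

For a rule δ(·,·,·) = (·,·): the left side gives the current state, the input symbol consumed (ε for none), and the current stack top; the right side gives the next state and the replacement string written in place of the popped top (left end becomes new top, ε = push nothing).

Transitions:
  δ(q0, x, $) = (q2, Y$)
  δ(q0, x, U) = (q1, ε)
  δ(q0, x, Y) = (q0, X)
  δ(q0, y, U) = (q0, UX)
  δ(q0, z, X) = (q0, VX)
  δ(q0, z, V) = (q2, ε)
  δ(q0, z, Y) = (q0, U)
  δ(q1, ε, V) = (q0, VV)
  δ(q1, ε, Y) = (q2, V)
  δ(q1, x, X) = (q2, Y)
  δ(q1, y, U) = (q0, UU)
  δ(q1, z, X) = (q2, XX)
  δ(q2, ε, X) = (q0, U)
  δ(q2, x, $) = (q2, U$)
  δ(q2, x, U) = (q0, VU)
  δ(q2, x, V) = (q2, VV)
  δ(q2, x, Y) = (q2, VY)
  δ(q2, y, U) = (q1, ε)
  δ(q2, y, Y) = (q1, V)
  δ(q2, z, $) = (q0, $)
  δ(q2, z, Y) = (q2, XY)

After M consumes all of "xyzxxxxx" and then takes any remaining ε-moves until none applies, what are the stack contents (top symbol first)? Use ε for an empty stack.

(q0, xyzxxxxx, $)
  read x, top $: go to q2, push Y$ → (q2, yzxxxxx, Y$)
  read y, top Y: go to q1, push V → (q1, zxxxxx, V$)
  ε-move, top V: go to q0, push VV → (q0, zxxxxx, VV$)
  read z, top V: go to q2, push ε → (q2, xxxxx, V$)
  read x, top V: go to q2, push VV → (q2, xxxx, VV$)
  read x, top V: go to q2, push VV → (q2, xxx, VVV$)
  read x, top V: go to q2, push VV → (q2, xx, VVVV$)
  read x, top V: go to q2, push VV → (q2, x, VVVVV$)
  read x, top V: go to q2, push VV → (q2, ε, VVVVVV$)
All input consumed in state q2 with stack VVVVVV$.

VVVVVV$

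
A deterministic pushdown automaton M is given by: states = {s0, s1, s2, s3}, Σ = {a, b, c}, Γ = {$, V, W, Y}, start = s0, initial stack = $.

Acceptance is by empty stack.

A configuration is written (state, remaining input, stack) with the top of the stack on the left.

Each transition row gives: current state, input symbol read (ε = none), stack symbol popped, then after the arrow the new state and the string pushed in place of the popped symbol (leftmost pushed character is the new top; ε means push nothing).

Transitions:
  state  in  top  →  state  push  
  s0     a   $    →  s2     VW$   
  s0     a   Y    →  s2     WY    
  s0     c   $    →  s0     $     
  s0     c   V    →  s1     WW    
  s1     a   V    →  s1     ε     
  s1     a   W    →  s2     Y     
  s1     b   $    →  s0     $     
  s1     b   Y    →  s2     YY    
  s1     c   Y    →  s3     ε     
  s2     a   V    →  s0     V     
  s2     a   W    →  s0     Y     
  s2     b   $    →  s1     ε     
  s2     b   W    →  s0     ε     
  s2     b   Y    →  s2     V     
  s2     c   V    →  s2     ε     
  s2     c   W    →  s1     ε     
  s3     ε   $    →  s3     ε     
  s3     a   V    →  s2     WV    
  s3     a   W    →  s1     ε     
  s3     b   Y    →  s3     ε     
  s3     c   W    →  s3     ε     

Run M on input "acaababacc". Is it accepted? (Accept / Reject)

(s0, acaababacc, $)
  read a, top $: go to s2, push VW$ → (s2, caababacc, VW$)
  read c, top V: go to s2, push ε → (s2, aababacc, W$)
  read a, top W: go to s0, push Y → (s0, ababacc, Y$)
  read a, top Y: go to s2, push WY → (s2, babacc, WY$)
  read b, top W: go to s0, push ε → (s0, abacc, Y$)
  read a, top Y: go to s2, push WY → (s2, bacc, WY$)
  read b, top W: go to s0, push ε → (s0, acc, Y$)
  read a, top Y: go to s2, push WY → (s2, cc, WY$)
  read c, top W: go to s1, push ε → (s1, c, Y$)
  read c, top Y: go to s3, push ε → (s3, ε, $)
  ε-move, top $: go to s3, push ε → (s3, ε, ε)
All input consumed and the stack is empty.

Accept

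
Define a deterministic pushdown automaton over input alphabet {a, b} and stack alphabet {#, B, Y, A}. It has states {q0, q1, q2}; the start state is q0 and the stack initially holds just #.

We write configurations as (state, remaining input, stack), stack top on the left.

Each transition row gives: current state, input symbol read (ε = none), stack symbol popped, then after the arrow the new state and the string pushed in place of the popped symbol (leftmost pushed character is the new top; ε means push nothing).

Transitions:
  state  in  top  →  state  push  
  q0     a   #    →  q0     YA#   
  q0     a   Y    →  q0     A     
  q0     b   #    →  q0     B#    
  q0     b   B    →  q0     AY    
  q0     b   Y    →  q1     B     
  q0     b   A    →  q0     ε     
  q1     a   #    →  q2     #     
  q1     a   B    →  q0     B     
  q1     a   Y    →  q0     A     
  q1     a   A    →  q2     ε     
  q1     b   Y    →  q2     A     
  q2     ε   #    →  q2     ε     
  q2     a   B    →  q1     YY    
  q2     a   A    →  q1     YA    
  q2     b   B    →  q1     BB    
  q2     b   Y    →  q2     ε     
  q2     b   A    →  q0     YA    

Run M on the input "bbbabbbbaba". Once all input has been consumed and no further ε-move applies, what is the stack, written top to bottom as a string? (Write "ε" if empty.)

YA#

(q0, bbbabbbbaba, #)
  read b, top #: go to q0, push B# → (q0, bbabbbbaba, B#)
  read b, top B: go to q0, push AY → (q0, babbbbaba, AY#)
  read b, top A: go to q0, push ε → (q0, abbbbaba, Y#)
  read a, top Y: go to q0, push A → (q0, bbbbaba, A#)
  read b, top A: go to q0, push ε → (q0, bbbaba, #)
  read b, top #: go to q0, push B# → (q0, bbaba, B#)
  read b, top B: go to q0, push AY → (q0, baba, AY#)
  read b, top A: go to q0, push ε → (q0, aba, Y#)
  read a, top Y: go to q0, push A → (q0, ba, A#)
  read b, top A: go to q0, push ε → (q0, a, #)
  read a, top #: go to q0, push YA# → (q0, ε, YA#)
All input consumed in state q0 with stack YA#.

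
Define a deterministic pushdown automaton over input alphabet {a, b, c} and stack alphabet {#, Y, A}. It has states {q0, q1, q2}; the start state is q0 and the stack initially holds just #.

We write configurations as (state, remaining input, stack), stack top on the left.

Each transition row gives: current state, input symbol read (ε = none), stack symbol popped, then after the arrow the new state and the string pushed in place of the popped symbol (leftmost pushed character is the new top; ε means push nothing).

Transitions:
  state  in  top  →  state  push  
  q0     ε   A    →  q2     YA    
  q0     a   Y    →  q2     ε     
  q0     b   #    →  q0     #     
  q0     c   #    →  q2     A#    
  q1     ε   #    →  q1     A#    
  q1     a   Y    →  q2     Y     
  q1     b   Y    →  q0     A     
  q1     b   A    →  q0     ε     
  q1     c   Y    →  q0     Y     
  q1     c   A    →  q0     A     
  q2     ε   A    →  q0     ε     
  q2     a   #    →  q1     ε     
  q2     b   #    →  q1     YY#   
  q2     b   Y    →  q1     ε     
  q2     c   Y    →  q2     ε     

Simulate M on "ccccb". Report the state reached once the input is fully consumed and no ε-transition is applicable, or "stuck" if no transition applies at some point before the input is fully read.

(q0, ccccb, #)
  read c, top #: go to q2, push A# → (q2, cccb, A#)
  ε-move, top A: go to q0, push ε → (q0, cccb, #)
  read c, top #: go to q2, push A# → (q2, ccb, A#)
  ε-move, top A: go to q0, push ε → (q0, ccb, #)
  read c, top #: go to q2, push A# → (q2, cb, A#)
  ε-move, top A: go to q0, push ε → (q0, cb, #)
  read c, top #: go to q2, push A# → (q2, b, A#)
  ε-move, top A: go to q0, push ε → (q0, b, #)
  read b, top #: go to q0, push # → (q0, ε, #)
All input consumed; M is in state q0.

q0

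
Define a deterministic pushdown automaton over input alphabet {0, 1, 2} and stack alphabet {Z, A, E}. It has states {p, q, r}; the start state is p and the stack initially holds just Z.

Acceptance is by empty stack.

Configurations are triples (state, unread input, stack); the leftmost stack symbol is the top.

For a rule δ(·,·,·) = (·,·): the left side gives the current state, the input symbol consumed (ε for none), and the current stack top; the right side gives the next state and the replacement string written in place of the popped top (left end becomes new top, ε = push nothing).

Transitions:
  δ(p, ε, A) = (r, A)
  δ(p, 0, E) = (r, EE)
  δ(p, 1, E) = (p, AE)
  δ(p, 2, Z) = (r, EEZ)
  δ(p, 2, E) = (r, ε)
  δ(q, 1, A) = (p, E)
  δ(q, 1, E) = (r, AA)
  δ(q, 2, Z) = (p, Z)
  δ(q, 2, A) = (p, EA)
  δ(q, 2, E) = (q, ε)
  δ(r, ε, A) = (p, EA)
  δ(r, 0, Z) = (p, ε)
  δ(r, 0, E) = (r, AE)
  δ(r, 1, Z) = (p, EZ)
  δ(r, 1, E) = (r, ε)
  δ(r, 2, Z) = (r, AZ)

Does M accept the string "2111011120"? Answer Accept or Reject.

(p, 2111011120, Z) ⊢ (r, 111011120, EEZ) ⊢ (r, 11011120, EZ) ⊢ (r, 1011120, Z) ⊢ (p, 011120, EZ) ⊢ (r, 11120, EEZ) ⊢ (r, 1120, EZ) ⊢ (r, 120, Z) ⊢ (p, 20, EZ) ⊢ (r, 0, Z) ⊢ (p, ε, ε)
All input consumed and the stack is empty.

Accept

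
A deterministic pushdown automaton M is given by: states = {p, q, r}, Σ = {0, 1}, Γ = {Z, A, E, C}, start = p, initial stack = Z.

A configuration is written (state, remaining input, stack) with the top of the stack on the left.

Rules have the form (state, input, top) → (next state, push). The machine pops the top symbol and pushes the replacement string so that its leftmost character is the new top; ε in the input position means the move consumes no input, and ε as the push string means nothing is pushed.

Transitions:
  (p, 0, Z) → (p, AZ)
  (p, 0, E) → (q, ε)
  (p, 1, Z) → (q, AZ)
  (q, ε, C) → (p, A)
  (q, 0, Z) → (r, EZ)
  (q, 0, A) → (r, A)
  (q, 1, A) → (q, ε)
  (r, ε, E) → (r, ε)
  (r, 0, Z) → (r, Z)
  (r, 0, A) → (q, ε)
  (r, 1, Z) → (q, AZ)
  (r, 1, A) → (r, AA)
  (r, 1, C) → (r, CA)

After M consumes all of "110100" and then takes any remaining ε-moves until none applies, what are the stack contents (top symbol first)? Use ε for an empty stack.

Z

(p, 110100, Z) ⊢ (q, 10100, AZ) ⊢ (q, 0100, Z) ⊢ (r, 100, EZ) ⊢ (r, 100, Z) ⊢ (q, 00, AZ) ⊢ (r, 0, AZ) ⊢ (q, ε, Z)
All input consumed in state q with stack Z.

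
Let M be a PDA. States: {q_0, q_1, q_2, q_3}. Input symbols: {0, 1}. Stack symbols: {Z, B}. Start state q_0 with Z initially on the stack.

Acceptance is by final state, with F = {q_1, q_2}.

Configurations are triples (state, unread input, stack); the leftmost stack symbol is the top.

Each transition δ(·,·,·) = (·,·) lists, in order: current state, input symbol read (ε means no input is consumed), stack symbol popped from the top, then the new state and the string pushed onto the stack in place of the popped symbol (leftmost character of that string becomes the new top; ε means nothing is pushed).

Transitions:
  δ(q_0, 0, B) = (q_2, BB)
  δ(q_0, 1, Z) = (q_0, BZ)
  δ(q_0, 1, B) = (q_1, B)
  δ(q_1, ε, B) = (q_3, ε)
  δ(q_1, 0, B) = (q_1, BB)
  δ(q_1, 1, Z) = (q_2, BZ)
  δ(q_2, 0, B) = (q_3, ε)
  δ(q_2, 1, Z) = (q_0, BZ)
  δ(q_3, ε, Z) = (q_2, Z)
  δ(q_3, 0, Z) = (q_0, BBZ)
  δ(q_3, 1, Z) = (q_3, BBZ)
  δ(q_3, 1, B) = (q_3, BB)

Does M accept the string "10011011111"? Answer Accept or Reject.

Reject

No computation consumes all input and reaches a final state.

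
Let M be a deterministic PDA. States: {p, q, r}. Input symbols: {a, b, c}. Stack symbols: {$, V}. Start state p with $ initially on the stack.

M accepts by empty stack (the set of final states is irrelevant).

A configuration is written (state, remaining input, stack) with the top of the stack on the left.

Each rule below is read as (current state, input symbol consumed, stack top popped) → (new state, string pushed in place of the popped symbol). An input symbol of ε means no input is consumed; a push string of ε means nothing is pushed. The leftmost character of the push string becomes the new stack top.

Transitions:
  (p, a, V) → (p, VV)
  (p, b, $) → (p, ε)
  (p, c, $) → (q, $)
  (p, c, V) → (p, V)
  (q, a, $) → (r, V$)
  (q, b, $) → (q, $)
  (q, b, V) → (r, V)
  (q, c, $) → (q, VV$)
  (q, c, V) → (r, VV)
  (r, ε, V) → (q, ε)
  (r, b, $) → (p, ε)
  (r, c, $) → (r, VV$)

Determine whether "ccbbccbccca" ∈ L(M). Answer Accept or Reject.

(p, ccbbccbccca, $)
  read c, top $: go to q, push $ → (q, cbbccbccca, $)
  read c, top $: go to q, push VV$ → (q, bbccbccca, VV$)
  read b, top V: go to r, push V → (r, bccbccca, VV$)
  ε-move, top V: go to q, push ε → (q, bccbccca, V$)
  read b, top V: go to r, push V → (r, ccbccca, V$)
  ε-move, top V: go to q, push ε → (q, ccbccca, $)
  read c, top $: go to q, push VV$ → (q, cbccca, VV$)
  read c, top V: go to r, push VV → (r, bccca, VVV$)
  ε-move, top V: go to q, push ε → (q, bccca, VV$)
  read b, top V: go to r, push V → (r, ccca, VV$)
  ε-move, top V: go to q, push ε → (q, ccca, V$)
  read c, top V: go to r, push VV → (r, cca, VV$)
  ε-move, top V: go to q, push ε → (q, cca, V$)
  read c, top V: go to r, push VV → (r, ca, VV$)
  ε-move, top V: go to q, push ε → (q, ca, V$)
  read c, top V: go to r, push VV → (r, a, VV$)
  ε-move, top V: go to q, push ε → (q, a, V$)
No transition applies at (q, a, V$); input not fully consumed.

Reject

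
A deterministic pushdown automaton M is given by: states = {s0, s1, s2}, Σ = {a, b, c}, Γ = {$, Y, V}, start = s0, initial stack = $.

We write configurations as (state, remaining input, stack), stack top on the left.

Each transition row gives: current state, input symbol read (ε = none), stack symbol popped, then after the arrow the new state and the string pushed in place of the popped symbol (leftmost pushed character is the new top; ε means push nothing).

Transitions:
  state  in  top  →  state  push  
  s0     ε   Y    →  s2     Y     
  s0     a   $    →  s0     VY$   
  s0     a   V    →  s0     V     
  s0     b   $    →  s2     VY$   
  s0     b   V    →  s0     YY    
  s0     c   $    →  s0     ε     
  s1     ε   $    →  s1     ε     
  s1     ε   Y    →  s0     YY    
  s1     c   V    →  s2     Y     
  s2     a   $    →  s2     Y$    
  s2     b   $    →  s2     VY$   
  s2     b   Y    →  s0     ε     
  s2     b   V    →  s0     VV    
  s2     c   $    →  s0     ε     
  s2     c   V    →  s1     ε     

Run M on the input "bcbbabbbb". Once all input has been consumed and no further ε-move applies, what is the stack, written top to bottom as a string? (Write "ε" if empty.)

(s0, bcbbabbbb, $)
  read b, top $: go to s2, push VY$ → (s2, cbbabbbb, VY$)
  read c, top V: go to s1, push ε → (s1, bbabbbb, Y$)
  ε-move, top Y: go to s0, push YY → (s0, bbabbbb, YY$)
  ε-move, top Y: go to s2, push Y → (s2, bbabbbb, YY$)
  read b, top Y: go to s0, push ε → (s0, babbbb, Y$)
  ε-move, top Y: go to s2, push Y → (s2, babbbb, Y$)
  read b, top Y: go to s0, push ε → (s0, abbbb, $)
  read a, top $: go to s0, push VY$ → (s0, bbbb, VY$)
  read b, top V: go to s0, push YY → (s0, bbb, YYY$)
  ε-move, top Y: go to s2, push Y → (s2, bbb, YYY$)
  read b, top Y: go to s0, push ε → (s0, bb, YY$)
  ε-move, top Y: go to s2, push Y → (s2, bb, YY$)
  read b, top Y: go to s0, push ε → (s0, b, Y$)
  ε-move, top Y: go to s2, push Y → (s2, b, Y$)
  read b, top Y: go to s0, push ε → (s0, ε, $)
All input consumed in state s0 with stack $.

$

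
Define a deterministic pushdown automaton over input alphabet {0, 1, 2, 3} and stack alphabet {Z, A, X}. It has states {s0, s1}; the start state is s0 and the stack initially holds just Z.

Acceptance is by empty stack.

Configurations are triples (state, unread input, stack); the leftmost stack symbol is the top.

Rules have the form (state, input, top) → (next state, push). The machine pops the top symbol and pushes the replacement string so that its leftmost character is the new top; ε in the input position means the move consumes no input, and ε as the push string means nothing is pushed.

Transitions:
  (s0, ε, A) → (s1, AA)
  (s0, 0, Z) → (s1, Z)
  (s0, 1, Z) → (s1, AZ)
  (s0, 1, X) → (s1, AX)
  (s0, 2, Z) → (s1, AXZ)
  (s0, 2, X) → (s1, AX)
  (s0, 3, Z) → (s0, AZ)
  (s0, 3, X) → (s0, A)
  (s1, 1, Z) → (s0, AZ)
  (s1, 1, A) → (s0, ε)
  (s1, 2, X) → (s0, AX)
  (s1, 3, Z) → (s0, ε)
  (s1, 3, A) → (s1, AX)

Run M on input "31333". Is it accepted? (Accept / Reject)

(s0, 31333, Z)
  read 3, top Z: go to s0, push AZ → (s0, 1333, AZ)
  ε-move, top A: go to s1, push AA → (s1, 1333, AAZ)
  read 1, top A: go to s0, push ε → (s0, 333, AZ)
  ε-move, top A: go to s1, push AA → (s1, 333, AAZ)
  read 3, top A: go to s1, push AX → (s1, 33, AXAZ)
  read 3, top A: go to s1, push AX → (s1, 3, AXXAZ)
  read 3, top A: go to s1, push AX → (s1, ε, AXXXAZ)
All input consumed; stack is AXXXAZ, not empty, and no further ε-move applies.

Reject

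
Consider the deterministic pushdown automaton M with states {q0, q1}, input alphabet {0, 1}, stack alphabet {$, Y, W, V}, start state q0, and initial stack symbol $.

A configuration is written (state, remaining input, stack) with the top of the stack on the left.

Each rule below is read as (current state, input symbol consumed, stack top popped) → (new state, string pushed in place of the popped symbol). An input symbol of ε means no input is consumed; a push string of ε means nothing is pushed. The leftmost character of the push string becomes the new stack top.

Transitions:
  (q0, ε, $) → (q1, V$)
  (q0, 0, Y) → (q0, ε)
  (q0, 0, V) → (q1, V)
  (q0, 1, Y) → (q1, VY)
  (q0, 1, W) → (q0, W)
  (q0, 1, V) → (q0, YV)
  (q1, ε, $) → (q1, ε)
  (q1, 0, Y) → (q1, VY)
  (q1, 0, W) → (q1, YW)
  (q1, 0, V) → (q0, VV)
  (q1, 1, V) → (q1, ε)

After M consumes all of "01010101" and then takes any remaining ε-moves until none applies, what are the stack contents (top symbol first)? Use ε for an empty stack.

(q0, 01010101, $)
  ε-move, top $: go to q1, push V$ → (q1, 01010101, V$)
  read 0, top V: go to q0, push VV → (q0, 1010101, VV$)
  read 1, top V: go to q0, push YV → (q0, 010101, YVV$)
  read 0, top Y: go to q0, push ε → (q0, 10101, VV$)
  read 1, top V: go to q0, push YV → (q0, 0101, YVV$)
  read 0, top Y: go to q0, push ε → (q0, 101, VV$)
  read 1, top V: go to q0, push YV → (q0, 01, YVV$)
  read 0, top Y: go to q0, push ε → (q0, 1, VV$)
  read 1, top V: go to q0, push YV → (q0, ε, YVV$)
All input consumed in state q0 with stack YVV$.

YVV$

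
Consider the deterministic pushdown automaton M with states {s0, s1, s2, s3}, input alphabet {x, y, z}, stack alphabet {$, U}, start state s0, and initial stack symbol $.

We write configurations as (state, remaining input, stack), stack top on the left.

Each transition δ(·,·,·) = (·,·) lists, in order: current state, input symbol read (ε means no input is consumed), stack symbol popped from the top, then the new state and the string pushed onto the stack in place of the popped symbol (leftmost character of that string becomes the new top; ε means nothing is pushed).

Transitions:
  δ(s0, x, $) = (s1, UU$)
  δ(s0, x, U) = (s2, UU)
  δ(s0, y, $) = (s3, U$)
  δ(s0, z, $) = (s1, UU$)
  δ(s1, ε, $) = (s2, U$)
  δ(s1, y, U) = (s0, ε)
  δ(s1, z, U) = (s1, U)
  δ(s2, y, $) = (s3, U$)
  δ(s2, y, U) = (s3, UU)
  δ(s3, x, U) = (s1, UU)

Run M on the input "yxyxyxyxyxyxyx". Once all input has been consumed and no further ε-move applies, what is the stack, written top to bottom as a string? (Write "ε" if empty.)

UUUUUUUU$

(s0, yxyxyxyxyxyxyx, $)
  read y, top $: go to s3, push U$ → (s3, xyxyxyxyxyxyx, U$)
  read x, top U: go to s1, push UU → (s1, yxyxyxyxyxyx, UU$)
  read y, top U: go to s0, push ε → (s0, xyxyxyxyxyx, U$)
  read x, top U: go to s2, push UU → (s2, yxyxyxyxyx, UU$)
  read y, top U: go to s3, push UU → (s3, xyxyxyxyx, UUU$)
  read x, top U: go to s1, push UU → (s1, yxyxyxyx, UUUU$)
  read y, top U: go to s0, push ε → (s0, xyxyxyx, UUU$)
  read x, top U: go to s2, push UU → (s2, yxyxyx, UUUU$)
  read y, top U: go to s3, push UU → (s3, xyxyx, UUUUU$)
  read x, top U: go to s1, push UU → (s1, yxyx, UUUUUU$)
  read y, top U: go to s0, push ε → (s0, xyx, UUUUU$)
  read x, top U: go to s2, push UU → (s2, yx, UUUUUU$)
  read y, top U: go to s3, push UU → (s3, x, UUUUUUU$)
  read x, top U: go to s1, push UU → (s1, ε, UUUUUUUU$)
All input consumed in state s1 with stack UUUUUUUU$.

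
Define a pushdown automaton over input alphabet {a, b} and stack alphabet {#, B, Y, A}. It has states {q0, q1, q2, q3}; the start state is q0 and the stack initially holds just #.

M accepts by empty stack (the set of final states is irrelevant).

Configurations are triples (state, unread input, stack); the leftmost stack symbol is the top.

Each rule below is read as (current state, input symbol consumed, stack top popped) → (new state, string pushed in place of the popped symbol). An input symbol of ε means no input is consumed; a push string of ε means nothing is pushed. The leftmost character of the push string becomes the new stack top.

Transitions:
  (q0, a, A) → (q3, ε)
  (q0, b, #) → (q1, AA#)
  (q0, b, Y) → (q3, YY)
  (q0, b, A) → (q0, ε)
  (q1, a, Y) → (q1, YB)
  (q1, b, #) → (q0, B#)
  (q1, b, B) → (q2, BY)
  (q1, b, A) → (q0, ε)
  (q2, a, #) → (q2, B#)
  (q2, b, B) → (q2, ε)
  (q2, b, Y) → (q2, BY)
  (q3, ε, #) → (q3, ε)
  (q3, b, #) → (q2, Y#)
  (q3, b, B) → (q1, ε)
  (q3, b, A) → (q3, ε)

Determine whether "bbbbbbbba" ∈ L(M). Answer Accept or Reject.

One accepting computation: (q0, bbbbbbbba, #) ⊢ (q1, bbbbbbba, AA#) ⊢ (q0, bbbbbba, A#) ⊢ (q0, bbbbba, #) ⊢ (q1, bbbba, AA#) ⊢ (q0, bbba, A#) ⊢ (q0, bba, #) ⊢ (q1, ba, AA#) ⊢ (q0, a, A#) ⊢ (q3, ε, #) ⊢ (q3, ε, ε)
All input consumed and the stack is empty.

Accept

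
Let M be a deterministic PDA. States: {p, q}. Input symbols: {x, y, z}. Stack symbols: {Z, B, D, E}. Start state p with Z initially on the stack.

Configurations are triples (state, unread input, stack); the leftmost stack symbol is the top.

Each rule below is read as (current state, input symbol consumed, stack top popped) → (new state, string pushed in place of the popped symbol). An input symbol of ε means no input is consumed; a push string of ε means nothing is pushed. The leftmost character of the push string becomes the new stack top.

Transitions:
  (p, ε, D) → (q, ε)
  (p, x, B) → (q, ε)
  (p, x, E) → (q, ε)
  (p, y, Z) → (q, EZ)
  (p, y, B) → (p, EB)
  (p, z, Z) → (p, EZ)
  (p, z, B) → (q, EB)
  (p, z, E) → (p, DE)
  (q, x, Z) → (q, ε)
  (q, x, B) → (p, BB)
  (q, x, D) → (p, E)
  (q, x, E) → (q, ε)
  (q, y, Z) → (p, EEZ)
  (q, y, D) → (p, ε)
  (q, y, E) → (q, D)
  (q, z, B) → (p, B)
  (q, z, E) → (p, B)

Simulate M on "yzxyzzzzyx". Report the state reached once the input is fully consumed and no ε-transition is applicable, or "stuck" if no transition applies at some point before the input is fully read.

(p, yzxyzzzzyx, Z)
  read y, top Z: go to q, push EZ → (q, zxyzzzzyx, EZ)
  read z, top E: go to p, push B → (p, xyzzzzyx, BZ)
  read x, top B: go to q, push ε → (q, yzzzzyx, Z)
  read y, top Z: go to p, push EEZ → (p, zzzzyx, EEZ)
  read z, top E: go to p, push DE → (p, zzzyx, DEEZ)
  ε-move, top D: go to q, push ε → (q, zzzyx, EEZ)
  read z, top E: go to p, push B → (p, zzyx, BEZ)
  read z, top B: go to q, push EB → (q, zyx, EBEZ)
  read z, top E: go to p, push B → (p, yx, BBEZ)
  read y, top B: go to p, push EB → (p, x, EBBEZ)
  read x, top E: go to q, push ε → (q, ε, BBEZ)
All input consumed; M is in state q.

q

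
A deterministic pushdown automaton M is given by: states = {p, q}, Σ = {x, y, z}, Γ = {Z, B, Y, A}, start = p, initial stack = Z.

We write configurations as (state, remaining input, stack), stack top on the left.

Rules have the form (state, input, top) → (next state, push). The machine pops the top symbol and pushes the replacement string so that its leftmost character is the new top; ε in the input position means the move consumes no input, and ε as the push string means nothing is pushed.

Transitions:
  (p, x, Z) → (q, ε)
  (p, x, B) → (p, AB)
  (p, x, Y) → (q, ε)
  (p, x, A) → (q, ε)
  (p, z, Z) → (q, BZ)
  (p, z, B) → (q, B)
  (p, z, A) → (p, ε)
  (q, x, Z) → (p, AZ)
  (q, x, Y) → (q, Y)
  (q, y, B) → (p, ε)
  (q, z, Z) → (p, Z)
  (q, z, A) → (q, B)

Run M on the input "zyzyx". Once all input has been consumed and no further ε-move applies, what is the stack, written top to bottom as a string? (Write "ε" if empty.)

(p, zyzyx, Z)
  read z, top Z: go to q, push BZ → (q, yzyx, BZ)
  read y, top B: go to p, push ε → (p, zyx, Z)
  read z, top Z: go to q, push BZ → (q, yx, BZ)
  read y, top B: go to p, push ε → (p, x, Z)
  read x, top Z: go to q, push ε → (q, ε, ε)
All input consumed in state q with stack ε.

ε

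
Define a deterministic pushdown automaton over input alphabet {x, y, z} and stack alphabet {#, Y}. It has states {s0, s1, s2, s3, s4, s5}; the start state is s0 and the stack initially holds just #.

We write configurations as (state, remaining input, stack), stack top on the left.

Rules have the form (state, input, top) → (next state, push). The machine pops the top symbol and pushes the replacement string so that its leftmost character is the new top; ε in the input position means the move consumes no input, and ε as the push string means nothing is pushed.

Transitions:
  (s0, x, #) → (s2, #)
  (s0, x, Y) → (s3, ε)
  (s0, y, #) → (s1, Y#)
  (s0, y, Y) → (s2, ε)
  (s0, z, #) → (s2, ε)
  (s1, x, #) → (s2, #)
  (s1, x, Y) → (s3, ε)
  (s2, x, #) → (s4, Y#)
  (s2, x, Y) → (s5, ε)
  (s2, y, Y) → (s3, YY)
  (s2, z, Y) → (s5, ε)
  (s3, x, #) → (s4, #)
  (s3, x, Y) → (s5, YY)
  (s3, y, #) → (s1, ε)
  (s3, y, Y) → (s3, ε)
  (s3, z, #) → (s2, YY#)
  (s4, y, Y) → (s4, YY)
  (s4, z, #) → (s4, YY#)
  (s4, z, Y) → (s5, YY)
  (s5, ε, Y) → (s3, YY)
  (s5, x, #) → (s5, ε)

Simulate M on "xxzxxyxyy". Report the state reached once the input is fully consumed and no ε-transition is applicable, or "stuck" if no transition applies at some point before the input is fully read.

s3

(s0, xxzxxyxyy, #) ⊢ (s2, xzxxyxyy, #) ⊢ (s4, zxxyxyy, Y#) ⊢ (s5, xxyxyy, YY#) ⊢ (s3, xxyxyy, YYY#) ⊢ (s5, xyxyy, YYYY#) ⊢ (s3, xyxyy, YYYYY#) ⊢ (s5, yxyy, YYYYYY#) ⊢ (s3, yxyy, YYYYYYY#) ⊢ (s3, xyy, YYYYYY#) ⊢ (s5, yy, YYYYYYY#) ⊢ (s3, yy, YYYYYYYY#) ⊢ (s3, y, YYYYYYY#) ⊢ (s3, ε, YYYYYY#)
All input consumed; M is in state s3.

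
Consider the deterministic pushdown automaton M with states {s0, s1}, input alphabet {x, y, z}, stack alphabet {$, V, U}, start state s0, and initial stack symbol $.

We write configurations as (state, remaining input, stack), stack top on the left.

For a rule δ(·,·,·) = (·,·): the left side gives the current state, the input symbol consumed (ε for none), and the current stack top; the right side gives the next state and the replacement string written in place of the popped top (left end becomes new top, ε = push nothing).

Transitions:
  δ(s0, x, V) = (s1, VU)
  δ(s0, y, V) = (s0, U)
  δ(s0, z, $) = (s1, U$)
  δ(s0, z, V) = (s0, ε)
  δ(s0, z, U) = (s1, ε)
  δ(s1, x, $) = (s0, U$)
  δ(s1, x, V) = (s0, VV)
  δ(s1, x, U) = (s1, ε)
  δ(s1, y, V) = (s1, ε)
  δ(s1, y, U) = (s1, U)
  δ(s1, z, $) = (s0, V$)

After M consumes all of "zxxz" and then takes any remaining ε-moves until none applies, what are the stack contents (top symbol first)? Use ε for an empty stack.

$

(s0, zxxz, $) ⊢ (s1, xxz, U$) ⊢ (s1, xz, $) ⊢ (s0, z, U$) ⊢ (s1, ε, $)
All input consumed in state s1 with stack $.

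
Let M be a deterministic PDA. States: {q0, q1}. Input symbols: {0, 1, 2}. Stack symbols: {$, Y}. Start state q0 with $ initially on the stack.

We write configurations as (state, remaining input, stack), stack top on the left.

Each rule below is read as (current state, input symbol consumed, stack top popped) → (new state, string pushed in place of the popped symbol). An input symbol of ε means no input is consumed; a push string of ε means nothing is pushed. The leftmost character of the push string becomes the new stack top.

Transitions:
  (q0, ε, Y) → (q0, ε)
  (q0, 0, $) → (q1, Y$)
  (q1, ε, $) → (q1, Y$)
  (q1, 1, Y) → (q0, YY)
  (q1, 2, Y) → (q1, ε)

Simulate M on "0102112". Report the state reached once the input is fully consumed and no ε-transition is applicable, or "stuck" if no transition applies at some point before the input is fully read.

(q0, 0102112, $) ⊢ (q1, 102112, Y$) ⊢ (q0, 02112, YY$) ⊢ (q0, 02112, Y$) ⊢ (q0, 02112, $) ⊢ (q1, 2112, Y$) ⊢ (q1, 112, $) ⊢ (q1, 112, Y$) ⊢ (q0, 12, YY$) ⊢ (q0, 12, Y$) ⊢ (q0, 12, $)
No transition for (q0, 1, top $); M blocks with input 12 remaining.

stuck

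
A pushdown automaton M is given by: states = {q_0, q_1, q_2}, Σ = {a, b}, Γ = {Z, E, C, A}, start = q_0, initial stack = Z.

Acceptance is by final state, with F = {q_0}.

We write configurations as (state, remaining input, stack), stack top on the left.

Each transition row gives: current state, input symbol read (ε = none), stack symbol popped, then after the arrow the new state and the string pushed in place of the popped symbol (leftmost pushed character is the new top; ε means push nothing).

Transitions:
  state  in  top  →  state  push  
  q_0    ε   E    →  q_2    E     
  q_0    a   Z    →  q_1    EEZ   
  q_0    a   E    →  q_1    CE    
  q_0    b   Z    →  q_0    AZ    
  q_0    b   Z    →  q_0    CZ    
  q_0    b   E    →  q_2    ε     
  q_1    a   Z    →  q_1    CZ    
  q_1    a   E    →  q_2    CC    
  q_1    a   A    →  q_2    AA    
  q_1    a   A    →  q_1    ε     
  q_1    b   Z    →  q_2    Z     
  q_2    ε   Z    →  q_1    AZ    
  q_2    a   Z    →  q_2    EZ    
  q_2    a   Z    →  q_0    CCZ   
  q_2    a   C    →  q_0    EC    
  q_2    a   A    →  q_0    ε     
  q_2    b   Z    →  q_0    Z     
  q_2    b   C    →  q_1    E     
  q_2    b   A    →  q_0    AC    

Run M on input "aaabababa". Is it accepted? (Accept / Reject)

Accept

One accepting computation: (q_0, aaabababa, Z) ⊢ (q_1, aabababa, EEZ) ⊢ (q_2, abababa, CCEZ) ⊢ (q_0, bababa, ECCEZ) ⊢ (q_2, ababa, CCEZ) ⊢ (q_0, baba, ECCEZ) ⊢ (q_2, aba, CCEZ) ⊢ (q_0, ba, ECCEZ) ⊢ (q_2, a, CCEZ) ⊢ (q_0, ε, ECCEZ)
All input consumed and state q_0 ∈ F.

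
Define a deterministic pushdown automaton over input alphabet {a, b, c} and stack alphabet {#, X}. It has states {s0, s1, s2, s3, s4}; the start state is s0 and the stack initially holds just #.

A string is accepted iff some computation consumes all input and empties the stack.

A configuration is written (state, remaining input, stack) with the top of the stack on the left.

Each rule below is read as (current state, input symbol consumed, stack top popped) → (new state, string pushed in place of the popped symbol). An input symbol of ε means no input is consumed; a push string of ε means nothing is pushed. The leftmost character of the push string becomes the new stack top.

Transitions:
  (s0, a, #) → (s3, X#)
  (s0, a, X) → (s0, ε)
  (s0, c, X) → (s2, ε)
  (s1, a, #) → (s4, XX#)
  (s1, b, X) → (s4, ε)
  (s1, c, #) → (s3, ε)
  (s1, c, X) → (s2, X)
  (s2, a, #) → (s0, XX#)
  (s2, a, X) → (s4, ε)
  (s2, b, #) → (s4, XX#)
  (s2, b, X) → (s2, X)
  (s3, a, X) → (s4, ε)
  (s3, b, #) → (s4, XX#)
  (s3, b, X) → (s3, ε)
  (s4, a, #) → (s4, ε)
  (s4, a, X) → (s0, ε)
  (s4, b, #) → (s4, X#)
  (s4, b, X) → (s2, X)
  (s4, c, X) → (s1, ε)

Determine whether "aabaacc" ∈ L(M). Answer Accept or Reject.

(s0, aabaacc, #)
  read a, top #: go to s3, push X# → (s3, abaacc, X#)
  read a, top X: go to s4, push ε → (s4, baacc, #)
  read b, top #: go to s4, push X# → (s4, aacc, X#)
  read a, top X: go to s0, push ε → (s0, acc, #)
  read a, top #: go to s3, push X# → (s3, cc, X#)
No transition applies at (s3, cc, X#); input not fully consumed.

Reject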